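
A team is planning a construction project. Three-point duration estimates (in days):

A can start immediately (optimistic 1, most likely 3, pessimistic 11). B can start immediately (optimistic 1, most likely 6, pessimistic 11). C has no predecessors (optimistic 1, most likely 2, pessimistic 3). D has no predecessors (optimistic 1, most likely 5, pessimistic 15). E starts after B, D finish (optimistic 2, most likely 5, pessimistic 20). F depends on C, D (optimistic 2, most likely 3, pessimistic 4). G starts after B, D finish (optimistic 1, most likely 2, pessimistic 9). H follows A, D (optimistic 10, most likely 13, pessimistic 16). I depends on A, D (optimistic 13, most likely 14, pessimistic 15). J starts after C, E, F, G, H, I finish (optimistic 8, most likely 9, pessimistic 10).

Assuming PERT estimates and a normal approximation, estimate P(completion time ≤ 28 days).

te_A = (1 + 4·3 + 11)/6 = 24/6 = 4; σ²_A = ((11−1)/6)² = 2.778
te_B = (1 + 4·6 + 11)/6 = 36/6 = 6; σ²_B = ((11−1)/6)² = 2.778
te_C = (1 + 4·2 + 3)/6 = 12/6 = 2; σ²_C = ((3−1)/6)² = 0.111
te_D = (1 + 4·5 + 15)/6 = 36/6 = 6; σ²_D = ((15−1)/6)² = 5.444
te_E = (2 + 4·5 + 20)/6 = 42/6 = 7; σ²_E = ((20−2)/6)² = 9.000
te_F = (2 + 4·3 + 4)/6 = 18/6 = 3; σ²_F = ((4−2)/6)² = 0.111
te_G = (1 + 4·2 + 9)/6 = 18/6 = 3; σ²_G = ((9−1)/6)² = 1.778
te_H = (10 + 4·13 + 16)/6 = 78/6 = 13; σ²_H = ((16−10)/6)² = 1.000
te_I = (13 + 4·14 + 15)/6 = 84/6 = 14; σ²_I = ((15−13)/6)² = 0.111
te_J = (8 + 4·9 + 10)/6 = 54/6 = 9; σ²_J = ((10−8)/6)² = 0.111

Forward pass:
ES_A = 0; EF_A = 4
ES_B = 0; EF_B = 6
ES_C = 0; EF_C = 2
ES_D = 0; EF_D = 6
ES_E = max(EF_B=6, EF_D=6) = 6; EF_E = 6+7 = 13
ES_F = max(EF_C=2, EF_D=6) = 6; EF_F = 6+3 = 9
ES_G = max(EF_B=6, EF_D=6) = 6; EF_G = 6+3 = 9
ES_H = max(EF_A=4, EF_D=6) = 6; EF_H = 6+13 = 19
ES_I = max(EF_A=4, EF_D=6) = 6; EF_I = 6+14 = 20
ES_J = max(EF_C=2, EF_E=13, EF_F=9, EF_G=9, EF_H=19, EF_I=20) = 20; EF_J = 20+9 = 29
Expected project duration μ = 29 days. Critical path: D → I → J.

Variance along critical path = 5.444 + 0.111 + 0.111 = 5.667; σ = √5.667 = 2.380 days.
Z = (28 − 29) / 2.380 = -0.420
P(T ≤ 28) = Φ(-0.420) ≈ 0.337

0.337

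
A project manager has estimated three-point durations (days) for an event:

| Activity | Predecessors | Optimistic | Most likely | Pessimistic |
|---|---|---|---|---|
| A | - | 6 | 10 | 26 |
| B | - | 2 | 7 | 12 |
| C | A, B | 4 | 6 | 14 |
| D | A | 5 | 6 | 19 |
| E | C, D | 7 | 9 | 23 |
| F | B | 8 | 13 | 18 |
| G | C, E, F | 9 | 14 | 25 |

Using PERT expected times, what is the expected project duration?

te_A = (6 + 4·10 + 26)/6 = 72/6 = 12
te_B = (2 + 4·7 + 12)/6 = 42/6 = 7
te_C = (4 + 4·6 + 14)/6 = 42/6 = 7
te_D = (5 + 4·6 + 19)/6 = 48/6 = 8
te_E = (7 + 4·9 + 23)/6 = 66/6 = 11
te_F = (8 + 4·13 + 18)/6 = 78/6 = 13
te_G = (9 + 4·14 + 25)/6 = 90/6 = 15

Forward pass:
ES_A = 0; EF_A = 12
ES_B = 0; EF_B = 7
ES_C = max(EF_A=12, EF_B=7) = 12; EF_C = 12+7 = 19
ES_D = 12; EF_D = 12+8 = 20
ES_E = max(EF_C=19, EF_D=20) = 20; EF_E = 20+11 = 31
ES_F = 7; EF_F = 7+13 = 20
ES_G = max(EF_C=19, EF_E=31, EF_F=20) = 31; EF_G = 31+15 = 46
Expected project duration μ = 46 days. Critical path: A → D → E → G.

46 days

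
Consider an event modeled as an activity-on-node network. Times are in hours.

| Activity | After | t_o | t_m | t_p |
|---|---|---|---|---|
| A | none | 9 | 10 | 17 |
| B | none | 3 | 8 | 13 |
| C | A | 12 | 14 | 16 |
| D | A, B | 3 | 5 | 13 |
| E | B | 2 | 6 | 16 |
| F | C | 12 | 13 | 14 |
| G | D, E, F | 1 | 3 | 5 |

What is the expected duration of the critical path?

41 hours

te_A = (9 + 4·10 + 17)/6 = 66/6 = 11
te_B = (3 + 4·8 + 13)/6 = 48/6 = 8
te_C = (12 + 4·14 + 16)/6 = 84/6 = 14
te_D = (3 + 4·5 + 13)/6 = 36/6 = 6
te_E = (2 + 4·6 + 16)/6 = 42/6 = 7
te_F = (12 + 4·13 + 14)/6 = 78/6 = 13
te_G = (1 + 4·3 + 5)/6 = 18/6 = 3

Forward pass:
ES_A = 0; EF_A = 11
ES_B = 0; EF_B = 8
ES_C = 11; EF_C = 11+14 = 25
ES_D = max(EF_A=11, EF_B=8) = 11; EF_D = 11+6 = 17
ES_E = 8; EF_E = 8+7 = 15
ES_F = 25; EF_F = 25+13 = 38
ES_G = max(EF_D=17, EF_E=15, EF_F=38) = 38; EF_G = 38+3 = 41
Expected project duration μ = 41 hours. Critical path: A → C → F → G.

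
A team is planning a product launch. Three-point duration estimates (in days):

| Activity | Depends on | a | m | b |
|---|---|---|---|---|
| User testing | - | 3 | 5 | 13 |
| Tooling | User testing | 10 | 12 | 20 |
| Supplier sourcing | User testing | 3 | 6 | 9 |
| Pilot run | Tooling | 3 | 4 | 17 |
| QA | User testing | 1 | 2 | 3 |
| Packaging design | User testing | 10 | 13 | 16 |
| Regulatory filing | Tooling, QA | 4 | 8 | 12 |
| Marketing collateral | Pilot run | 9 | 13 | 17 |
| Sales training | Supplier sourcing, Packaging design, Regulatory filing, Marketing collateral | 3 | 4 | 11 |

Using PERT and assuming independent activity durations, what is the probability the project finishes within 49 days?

0.942

te_User testing = (3 + 4·5 + 13)/6 = 36/6 = 6; σ²_User testing = ((13−3)/6)² = 2.778
te_Tooling = (10 + 4·12 + 20)/6 = 78/6 = 13; σ²_Tooling = ((20−10)/6)² = 2.778
te_Supplier sourcing = (3 + 4·6 + 9)/6 = 36/6 = 6; σ²_Supplier sourcing = ((9−3)/6)² = 1.000
te_Pilot run = (3 + 4·4 + 17)/6 = 36/6 = 6; σ²_Pilot run = ((17−3)/6)² = 5.444
te_QA = (1 + 4·2 + 3)/6 = 12/6 = 2; σ²_QA = ((3−1)/6)² = 0.111
te_Packaging design = (10 + 4·13 + 16)/6 = 78/6 = 13; σ²_Packaging design = ((16−10)/6)² = 1.000
te_Regulatory filing = (4 + 4·8 + 12)/6 = 48/6 = 8; σ²_Regulatory filing = ((12−4)/6)² = 1.778
te_Marketing collateral = (9 + 4·13 + 17)/6 = 78/6 = 13; σ²_Marketing collateral = ((17−9)/6)² = 1.778
te_Sales training = (3 + 4·4 + 11)/6 = 30/6 = 5; σ²_Sales training = ((11−3)/6)² = 1.778

Forward pass:
ES_User testing = 0; EF_User testing = 6
ES_Tooling = 6; EF_Tooling = 6+13 = 19
ES_Supplier sourcing = 6; EF_Supplier sourcing = 6+6 = 12
ES_Pilot run = 19; EF_Pilot run = 19+6 = 25
ES_QA = 6; EF_QA = 6+2 = 8
ES_Packaging design = 6; EF_Packaging design = 6+13 = 19
ES_Regulatory filing = max(EF_Tooling=19, EF_QA=8) = 19; EF_Regulatory filing = 19+8 = 27
ES_Marketing collateral = 25; EF_Marketing collateral = 25+13 = 38
ES_Sales training = max(EF_Supplier sourcing=12, EF_Packaging design=19, EF_Regulatory filing=27, EF_Marketing collateral=38) = 38; EF_Sales training = 38+5 = 43
Expected project duration μ = 43 days. Critical path: User testing → Tooling → Pilot run → Marketing collateral → Sales training.

Variance along critical path = 2.778 + 2.778 + 5.444 + 1.778 + 1.778 = 14.556; σ = √14.556 = 3.815 days.
Z = (49 − 43) / 3.815 = 1.573
P(T ≤ 49) = Φ(1.573) ≈ 0.942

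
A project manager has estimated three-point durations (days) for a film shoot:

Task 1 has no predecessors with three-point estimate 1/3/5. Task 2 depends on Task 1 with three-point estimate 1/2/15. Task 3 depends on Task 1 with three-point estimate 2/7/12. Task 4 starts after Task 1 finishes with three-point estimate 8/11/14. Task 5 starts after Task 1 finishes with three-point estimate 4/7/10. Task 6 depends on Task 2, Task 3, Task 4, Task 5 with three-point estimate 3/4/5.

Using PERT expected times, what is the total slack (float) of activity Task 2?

te_Task 1 = (1 + 4·3 + 5)/6 = 18/6 = 3
te_Task 2 = (1 + 4·2 + 15)/6 = 24/6 = 4
te_Task 3 = (2 + 4·7 + 12)/6 = 42/6 = 7
te_Task 4 = (8 + 4·11 + 14)/6 = 66/6 = 11
te_Task 5 = (4 + 4·7 + 10)/6 = 42/6 = 7
te_Task 6 = (3 + 4·4 + 5)/6 = 24/6 = 4

Forward pass:
ES_Task 1 = 0; EF_Task 1 = 3
ES_Task 2 = 3; EF_Task 2 = 3+4 = 7
ES_Task 3 = 3; EF_Task 3 = 3+7 = 10
ES_Task 4 = 3; EF_Task 4 = 3+11 = 14
ES_Task 5 = 3; EF_Task 5 = 3+7 = 10
ES_Task 6 = max(EF_Task 2=7, EF_Task 3=10, EF_Task 4=14, EF_Task 5=10) = 14; EF_Task 6 = 14+4 = 18
Expected project duration μ = 18 days. Critical path: Task 1 → Task 4 → Task 6.

Backward pass:
LF_Task 6 = 18; LS_Task 6 = 18−4 = 14
LF_Task 5 = LS_Task 6 = 14; LS_Task 5 = 14−7 = 7
LF_Task 4 = LS_Task 6 = 14; LS_Task 4 = 14−11 = 3
LF_Task 3 = LS_Task 6 = 14; LS_Task 3 = 14−7 = 7
LF_Task 2 = LS_Task 6 = 14; LS_Task 2 = 14−4 = 10
LF_Task 1 = min(LS_Task 2=10, LS_Task 3=7, LS_Task 4=3, LS_Task 5=7) = 3; LS_Task 1 = 3−3 = 0
Slack_Task 2 = LS_Task 2 − ES_Task 2 = 10 − 3 = 7

7 days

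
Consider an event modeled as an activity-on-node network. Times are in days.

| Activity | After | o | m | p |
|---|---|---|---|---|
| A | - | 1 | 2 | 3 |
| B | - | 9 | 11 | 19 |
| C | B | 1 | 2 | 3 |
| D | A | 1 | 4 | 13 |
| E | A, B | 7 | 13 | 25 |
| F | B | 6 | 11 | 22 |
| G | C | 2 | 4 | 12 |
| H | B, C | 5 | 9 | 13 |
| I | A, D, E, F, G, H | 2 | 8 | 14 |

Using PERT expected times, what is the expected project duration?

te_A = (1 + 4·2 + 3)/6 = 12/6 = 2
te_B = (9 + 4·11 + 19)/6 = 72/6 = 12
te_C = (1 + 4·2 + 3)/6 = 12/6 = 2
te_D = (1 + 4·4 + 13)/6 = 30/6 = 5
te_E = (7 + 4·13 + 25)/6 = 84/6 = 14
te_F = (6 + 4·11 + 22)/6 = 72/6 = 12
te_G = (2 + 4·4 + 12)/6 = 30/6 = 5
te_H = (5 + 4·9 + 13)/6 = 54/6 = 9
te_I = (2 + 4·8 + 14)/6 = 48/6 = 8

Forward pass:
ES_A = 0; EF_A = 2
ES_B = 0; EF_B = 12
ES_C = 12; EF_C = 12+2 = 14
ES_D = 2; EF_D = 2+5 = 7
ES_E = max(EF_A=2, EF_B=12) = 12; EF_E = 12+14 = 26
ES_F = 12; EF_F = 12+12 = 24
ES_G = 14; EF_G = 14+5 = 19
ES_H = max(EF_B=12, EF_C=14) = 14; EF_H = 14+9 = 23
ES_I = max(EF_A=2, EF_D=7, EF_E=26, EF_F=24, EF_G=19, EF_H=23) = 26; EF_I = 26+8 = 34
Expected project duration μ = 34 days. Critical path: B → E → I.

34 days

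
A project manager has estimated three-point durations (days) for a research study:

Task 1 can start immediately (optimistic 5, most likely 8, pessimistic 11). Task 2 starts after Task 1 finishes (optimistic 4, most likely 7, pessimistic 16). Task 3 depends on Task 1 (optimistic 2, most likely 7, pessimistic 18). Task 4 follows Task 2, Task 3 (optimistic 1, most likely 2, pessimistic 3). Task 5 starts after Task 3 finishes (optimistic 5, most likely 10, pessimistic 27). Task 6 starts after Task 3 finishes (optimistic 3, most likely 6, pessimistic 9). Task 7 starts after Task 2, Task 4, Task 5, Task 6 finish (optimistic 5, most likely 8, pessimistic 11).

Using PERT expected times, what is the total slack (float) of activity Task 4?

10 days

te_Task 1 = (5 + 4·8 + 11)/6 = 48/6 = 8
te_Task 2 = (4 + 4·7 + 16)/6 = 48/6 = 8
te_Task 3 = (2 + 4·7 + 18)/6 = 48/6 = 8
te_Task 4 = (1 + 4·2 + 3)/6 = 12/6 = 2
te_Task 5 = (5 + 4·10 + 27)/6 = 72/6 = 12
te_Task 6 = (3 + 4·6 + 9)/6 = 36/6 = 6
te_Task 7 = (5 + 4·8 + 11)/6 = 48/6 = 8

Forward pass:
ES_Task 1 = 0; EF_Task 1 = 8
ES_Task 2 = 8; EF_Task 2 = 8+8 = 16
ES_Task 3 = 8; EF_Task 3 = 8+8 = 16
ES_Task 4 = max(EF_Task 2=16, EF_Task 3=16) = 16; EF_Task 4 = 16+2 = 18
ES_Task 5 = 16; EF_Task 5 = 16+12 = 28
ES_Task 6 = 16; EF_Task 6 = 16+6 = 22
ES_Task 7 = max(EF_Task 2=16, EF_Task 4=18, EF_Task 5=28, EF_Task 6=22) = 28; EF_Task 7 = 28+8 = 36
Expected project duration μ = 36 days. Critical path: Task 1 → Task 3 → Task 5 → Task 7.

Backward pass:
LF_Task 7 = 36; LS_Task 7 = 36−8 = 28
LF_Task 6 = LS_Task 7 = 28; LS_Task 6 = 28−6 = 22
LF_Task 5 = LS_Task 7 = 28; LS_Task 5 = 28−12 = 16
LF_Task 4 = LS_Task 7 = 28; LS_Task 4 = 28−2 = 26
LF_Task 3 = min(LS_Task 4=26, LS_Task 5=16, LS_Task 6=22) = 16; LS_Task 3 = 16−8 = 8
LF_Task 2 = min(LS_Task 4=26, LS_Task 7=28) = 26; LS_Task 2 = 26−8 = 18
LF_Task 1 = min(LS_Task 2=18, LS_Task 3=8) = 8; LS_Task 1 = 8−8 = 0
Slack_Task 4 = LS_Task 4 − ES_Task 4 = 26 − 16 = 10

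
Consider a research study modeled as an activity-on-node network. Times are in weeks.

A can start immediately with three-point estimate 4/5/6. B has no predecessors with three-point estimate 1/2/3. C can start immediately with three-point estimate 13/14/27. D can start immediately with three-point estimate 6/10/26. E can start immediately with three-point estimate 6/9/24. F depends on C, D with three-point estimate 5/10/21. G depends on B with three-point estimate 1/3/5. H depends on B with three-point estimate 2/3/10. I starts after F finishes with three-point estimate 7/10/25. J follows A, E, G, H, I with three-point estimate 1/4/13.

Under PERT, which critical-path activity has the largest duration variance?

te_A = (4 + 4·5 + 6)/6 = 30/6 = 5; σ²_A = ((6−4)/6)² = 0.111
te_B = (1 + 4·2 + 3)/6 = 12/6 = 2; σ²_B = ((3−1)/6)² = 0.111
te_C = (13 + 4·14 + 27)/6 = 96/6 = 16; σ²_C = ((27−13)/6)² = 5.444
te_D = (6 + 4·10 + 26)/6 = 72/6 = 12; σ²_D = ((26−6)/6)² = 11.111
te_E = (6 + 4·9 + 24)/6 = 66/6 = 11; σ²_E = ((24−6)/6)² = 9.000
te_F = (5 + 4·10 + 21)/6 = 66/6 = 11; σ²_F = ((21−5)/6)² = 7.111
te_G = (1 + 4·3 + 5)/6 = 18/6 = 3; σ²_G = ((5−1)/6)² = 0.444
te_H = (2 + 4·3 + 10)/6 = 24/6 = 4; σ²_H = ((10−2)/6)² = 1.778
te_I = (7 + 4·10 + 25)/6 = 72/6 = 12; σ²_I = ((25−7)/6)² = 9.000
te_J = (1 + 4·4 + 13)/6 = 30/6 = 5; σ²_J = ((13−1)/6)² = 4.000

Forward pass:
ES_A = 0; EF_A = 5
ES_B = 0; EF_B = 2
ES_C = 0; EF_C = 16
ES_D = 0; EF_D = 12
ES_E = 0; EF_E = 11
ES_F = max(EF_C=16, EF_D=12) = 16; EF_F = 16+11 = 27
ES_G = 2; EF_G = 2+3 = 5
ES_H = 2; EF_H = 2+4 = 6
ES_I = 27; EF_I = 27+12 = 39
ES_J = max(EF_A=5, EF_E=11, EF_G=5, EF_H=6, EF_I=39) = 39; EF_J = 39+5 = 44
Expected project duration μ = 44 weeks. Critical path: C → F → I → J.

Variances on critical path: σ²_C=5.444, σ²_F=7.111, σ²_I=9.000, σ²_J=4.000.
Largest is σ²_I = 9.000.

I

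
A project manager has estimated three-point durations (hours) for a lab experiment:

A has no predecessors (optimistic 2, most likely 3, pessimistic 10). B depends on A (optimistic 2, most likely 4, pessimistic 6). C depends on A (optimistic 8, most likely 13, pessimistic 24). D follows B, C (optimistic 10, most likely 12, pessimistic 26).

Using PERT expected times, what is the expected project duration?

32 hours

te_A = (2 + 4·3 + 10)/6 = 24/6 = 4
te_B = (2 + 4·4 + 6)/6 = 24/6 = 4
te_C = (8 + 4·13 + 24)/6 = 84/6 = 14
te_D = (10 + 4·12 + 26)/6 = 84/6 = 14

Forward pass:
ES_A = 0; EF_A = 4
ES_B = 4; EF_B = 4+4 = 8
ES_C = 4; EF_C = 4+14 = 18
ES_D = max(EF_B=8, EF_C=18) = 18; EF_D = 18+14 = 32
Expected project duration μ = 32 hours. Critical path: A → C → D.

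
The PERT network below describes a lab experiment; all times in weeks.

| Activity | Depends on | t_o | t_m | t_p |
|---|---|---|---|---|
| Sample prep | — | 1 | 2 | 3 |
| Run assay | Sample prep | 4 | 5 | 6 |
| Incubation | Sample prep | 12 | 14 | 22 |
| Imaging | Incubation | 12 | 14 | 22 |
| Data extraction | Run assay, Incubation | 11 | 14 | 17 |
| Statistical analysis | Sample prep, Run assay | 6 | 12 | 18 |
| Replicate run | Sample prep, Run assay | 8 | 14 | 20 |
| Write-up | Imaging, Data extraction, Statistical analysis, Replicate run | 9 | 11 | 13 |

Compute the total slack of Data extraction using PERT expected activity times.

te_Sample prep = (1 + 4·2 + 3)/6 = 12/6 = 2
te_Run assay = (4 + 4·5 + 6)/6 = 30/6 = 5
te_Incubation = (12 + 4·14 + 22)/6 = 90/6 = 15
te_Imaging = (12 + 4·14 + 22)/6 = 90/6 = 15
te_Data extraction = (11 + 4·14 + 17)/6 = 84/6 = 14
te_Statistical analysis = (6 + 4·12 + 18)/6 = 72/6 = 12
te_Replicate run = (8 + 4·14 + 20)/6 = 84/6 = 14
te_Write-up = (9 + 4·11 + 13)/6 = 66/6 = 11

Forward pass:
ES_Sample prep = 0; EF_Sample prep = 2
ES_Run assay = 2; EF_Run assay = 2+5 = 7
ES_Incubation = 2; EF_Incubation = 2+15 = 17
ES_Imaging = 17; EF_Imaging = 17+15 = 32
ES_Data extraction = max(EF_Run assay=7, EF_Incubation=17) = 17; EF_Data extraction = 17+14 = 31
ES_Statistical analysis = max(EF_Sample prep=2, EF_Run assay=7) = 7; EF_Statistical analysis = 7+12 = 19
ES_Replicate run = max(EF_Sample prep=2, EF_Run assay=7) = 7; EF_Replicate run = 7+14 = 21
ES_Write-up = max(EF_Imaging=32, EF_Data extraction=31, EF_Statistical analysis=19, EF_Replicate run=21) = 32; EF_Write-up = 32+11 = 43
Expected project duration μ = 43 weeks. Critical path: Sample prep → Incubation → Imaging → Write-up.

Backward pass:
LF_Write-up = 43; LS_Write-up = 43−11 = 32
LF_Replicate run = LS_Write-up = 32; LS_Replicate run = 32−14 = 18
LF_Statistical analysis = LS_Write-up = 32; LS_Statistical analysis = 32−12 = 20
LF_Data extraction = LS_Write-up = 32; LS_Data extraction = 32−14 = 18
LF_Imaging = LS_Write-up = 32; LS_Imaging = 32−15 = 17
LF_Incubation = min(LS_Imaging=17, LS_Data extraction=18) = 17; LS_Incubation = 17−15 = 2
LF_Run assay = min(LS_Data extraction=18, LS_Statistical analysis=20, LS_Replicate run=18) = 18; LS_Run assay = 18−5 = 13
LF_Sample prep = min(LS_Run assay=13, LS_Incubation=2, LS_Statistical analysis=20, LS_Replicate run=18) = 2; LS_Sample prep = 2−2 = 0
Slack_Data extraction = LS_Data extraction − ES_Data extraction = 18 − 17 = 1

1 weeks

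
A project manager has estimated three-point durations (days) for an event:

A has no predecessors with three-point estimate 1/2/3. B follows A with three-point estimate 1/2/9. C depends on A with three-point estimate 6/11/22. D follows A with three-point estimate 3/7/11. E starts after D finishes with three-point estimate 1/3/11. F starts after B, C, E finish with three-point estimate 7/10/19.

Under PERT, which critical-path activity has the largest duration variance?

C

te_A = (1 + 4·2 + 3)/6 = 12/6 = 2; σ²_A = ((3−1)/6)² = 0.111
te_B = (1 + 4·2 + 9)/6 = 18/6 = 3; σ²_B = ((9−1)/6)² = 1.778
te_C = (6 + 4·11 + 22)/6 = 72/6 = 12; σ²_C = ((22−6)/6)² = 7.111
te_D = (3 + 4·7 + 11)/6 = 42/6 = 7; σ²_D = ((11−3)/6)² = 1.778
te_E = (1 + 4·3 + 11)/6 = 24/6 = 4; σ²_E = ((11−1)/6)² = 2.778
te_F = (7 + 4·10 + 19)/6 = 66/6 = 11; σ²_F = ((19−7)/6)² = 4.000

Forward pass:
ES_A = 0; EF_A = 2
ES_B = 2; EF_B = 2+3 = 5
ES_C = 2; EF_C = 2+12 = 14
ES_D = 2; EF_D = 2+7 = 9
ES_E = 9; EF_E = 9+4 = 13
ES_F = max(EF_B=5, EF_C=14, EF_E=13) = 14; EF_F = 14+11 = 25
Expected project duration μ = 25 days. Critical path: A → C → F.

Variances on critical path: σ²_A=0.111, σ²_C=7.111, σ²_F=4.000.
Largest is σ²_C = 7.111.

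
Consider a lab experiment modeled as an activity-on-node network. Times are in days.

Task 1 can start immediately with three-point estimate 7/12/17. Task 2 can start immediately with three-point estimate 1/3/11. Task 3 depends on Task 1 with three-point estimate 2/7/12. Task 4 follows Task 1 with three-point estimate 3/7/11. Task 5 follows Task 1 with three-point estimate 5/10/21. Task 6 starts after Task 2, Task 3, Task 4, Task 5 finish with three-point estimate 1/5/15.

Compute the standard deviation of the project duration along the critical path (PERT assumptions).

te_Task 1 = (7 + 4·12 + 17)/6 = 72/6 = 12; σ²_Task 1 = ((17−7)/6)² = 2.778
te_Task 2 = (1 + 4·3 + 11)/6 = 24/6 = 4; σ²_Task 2 = ((11−1)/6)² = 2.778
te_Task 3 = (2 + 4·7 + 12)/6 = 42/6 = 7; σ²_Task 3 = ((12−2)/6)² = 2.778
te_Task 4 = (3 + 4·7 + 11)/6 = 42/6 = 7; σ²_Task 4 = ((11−3)/6)² = 1.778
te_Task 5 = (5 + 4·10 + 21)/6 = 66/6 = 11; σ²_Task 5 = ((21−5)/6)² = 7.111
te_Task 6 = (1 + 4·5 + 15)/6 = 36/6 = 6; σ²_Task 6 = ((15−1)/6)² = 5.444

Forward pass:
ES_Task 1 = 0; EF_Task 1 = 12
ES_Task 2 = 0; EF_Task 2 = 4
ES_Task 3 = 12; EF_Task 3 = 12+7 = 19
ES_Task 4 = 12; EF_Task 4 = 12+7 = 19
ES_Task 5 = 12; EF_Task 5 = 12+11 = 23
ES_Task 6 = max(EF_Task 2=4, EF_Task 3=19, EF_Task 4=19, EF_Task 5=23) = 23; EF_Task 6 = 23+6 = 29
Expected project duration μ = 29 days. Critical path: Task 1 → Task 5 → Task 6.

Variance along critical path = 2.778 + 7.111 + 5.444 = 15.333
σ = √15.333 = 3.916 days

3.92 days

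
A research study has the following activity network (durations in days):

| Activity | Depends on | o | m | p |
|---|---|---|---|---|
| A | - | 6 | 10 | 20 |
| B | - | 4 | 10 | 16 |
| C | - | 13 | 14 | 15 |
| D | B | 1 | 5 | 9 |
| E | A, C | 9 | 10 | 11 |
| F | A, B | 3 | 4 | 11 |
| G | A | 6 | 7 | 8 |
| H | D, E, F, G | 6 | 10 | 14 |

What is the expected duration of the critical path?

te_A = (6 + 4·10 + 20)/6 = 66/6 = 11
te_B = (4 + 4·10 + 16)/6 = 60/6 = 10
te_C = (13 + 4·14 + 15)/6 = 84/6 = 14
te_D = (1 + 4·5 + 9)/6 = 30/6 = 5
te_E = (9 + 4·10 + 11)/6 = 60/6 = 10
te_F = (3 + 4·4 + 11)/6 = 30/6 = 5
te_G = (6 + 4·7 + 8)/6 = 42/6 = 7
te_H = (6 + 4·10 + 14)/6 = 60/6 = 10

Forward pass:
ES_A = 0; EF_A = 11
ES_B = 0; EF_B = 10
ES_C = 0; EF_C = 14
ES_D = 10; EF_D = 10+5 = 15
ES_E = max(EF_A=11, EF_C=14) = 14; EF_E = 14+10 = 24
ES_F = max(EF_A=11, EF_B=10) = 11; EF_F = 11+5 = 16
ES_G = 11; EF_G = 11+7 = 18
ES_H = max(EF_D=15, EF_E=24, EF_F=16, EF_G=18) = 24; EF_H = 24+10 = 34
Expected project duration μ = 34 days. Critical path: C → E → H.

34 days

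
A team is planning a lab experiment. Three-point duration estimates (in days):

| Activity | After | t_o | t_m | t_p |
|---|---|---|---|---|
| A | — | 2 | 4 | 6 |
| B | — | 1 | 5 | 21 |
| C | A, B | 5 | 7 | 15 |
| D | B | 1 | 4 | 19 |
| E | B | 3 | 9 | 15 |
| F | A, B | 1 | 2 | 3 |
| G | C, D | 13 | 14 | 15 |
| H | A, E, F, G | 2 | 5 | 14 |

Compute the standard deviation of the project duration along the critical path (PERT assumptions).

4.24 days

te_A = (2 + 4·4 + 6)/6 = 24/6 = 4; σ²_A = ((6−2)/6)² = 0.444
te_B = (1 + 4·5 + 21)/6 = 42/6 = 7; σ²_B = ((21−1)/6)² = 11.111
te_C = (5 + 4·7 + 15)/6 = 48/6 = 8; σ²_C = ((15−5)/6)² = 2.778
te_D = (1 + 4·4 + 19)/6 = 36/6 = 6; σ²_D = ((19−1)/6)² = 9.000
te_E = (3 + 4·9 + 15)/6 = 54/6 = 9; σ²_E = ((15−3)/6)² = 4.000
te_F = (1 + 4·2 + 3)/6 = 12/6 = 2; σ²_F = ((3−1)/6)² = 0.111
te_G = (13 + 4·14 + 15)/6 = 84/6 = 14; σ²_G = ((15−13)/6)² = 0.111
te_H = (2 + 4·5 + 14)/6 = 36/6 = 6; σ²_H = ((14−2)/6)² = 4.000

Forward pass:
ES_A = 0; EF_A = 4
ES_B = 0; EF_B = 7
ES_C = max(EF_A=4, EF_B=7) = 7; EF_C = 7+8 = 15
ES_D = 7; EF_D = 7+6 = 13
ES_E = 7; EF_E = 7+9 = 16
ES_F = max(EF_A=4, EF_B=7) = 7; EF_F = 7+2 = 9
ES_G = max(EF_C=15, EF_D=13) = 15; EF_G = 15+14 = 29
ES_H = max(EF_A=4, EF_E=16, EF_F=9, EF_G=29) = 29; EF_H = 29+6 = 35
Expected project duration μ = 35 days. Critical path: B → C → G → H.

Variance along critical path = 11.111 + 2.778 + 0.111 + 4.000 = 18.000
σ = √18.000 = 4.243 days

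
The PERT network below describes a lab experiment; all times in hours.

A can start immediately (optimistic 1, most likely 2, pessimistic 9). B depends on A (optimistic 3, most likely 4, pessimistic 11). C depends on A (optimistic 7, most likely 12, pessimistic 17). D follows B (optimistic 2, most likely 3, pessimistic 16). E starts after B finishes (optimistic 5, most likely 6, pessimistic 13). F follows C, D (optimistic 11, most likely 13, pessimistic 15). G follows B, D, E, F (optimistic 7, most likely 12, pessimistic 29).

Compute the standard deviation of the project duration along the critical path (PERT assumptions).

te_A = (1 + 4·2 + 9)/6 = 18/6 = 3; σ²_A = ((9−1)/6)² = 1.778
te_B = (3 + 4·4 + 11)/6 = 30/6 = 5; σ²_B = ((11−3)/6)² = 1.778
te_C = (7 + 4·12 + 17)/6 = 72/6 = 12; σ²_C = ((17−7)/6)² = 2.778
te_D = (2 + 4·3 + 16)/6 = 30/6 = 5; σ²_D = ((16−2)/6)² = 5.444
te_E = (5 + 4·6 + 13)/6 = 42/6 = 7; σ²_E = ((13−5)/6)² = 1.778
te_F = (11 + 4·13 + 15)/6 = 78/6 = 13; σ²_F = ((15−11)/6)² = 0.444
te_G = (7 + 4·12 + 29)/6 = 84/6 = 14; σ²_G = ((29−7)/6)² = 13.444

Forward pass:
ES_A = 0; EF_A = 3
ES_B = 3; EF_B = 3+5 = 8
ES_C = 3; EF_C = 3+12 = 15
ES_D = 8; EF_D = 8+5 = 13
ES_E = 8; EF_E = 8+7 = 15
ES_F = max(EF_C=15, EF_D=13) = 15; EF_F = 15+13 = 28
ES_G = max(EF_B=8, EF_D=13, EF_E=15, EF_F=28) = 28; EF_G = 28+14 = 42
Expected project duration μ = 42 hours. Critical path: A → C → F → G.

Variance along critical path = 1.778 + 2.778 + 0.444 + 13.444 = 18.444
σ = √18.444 = 4.295 hours

4.29 hours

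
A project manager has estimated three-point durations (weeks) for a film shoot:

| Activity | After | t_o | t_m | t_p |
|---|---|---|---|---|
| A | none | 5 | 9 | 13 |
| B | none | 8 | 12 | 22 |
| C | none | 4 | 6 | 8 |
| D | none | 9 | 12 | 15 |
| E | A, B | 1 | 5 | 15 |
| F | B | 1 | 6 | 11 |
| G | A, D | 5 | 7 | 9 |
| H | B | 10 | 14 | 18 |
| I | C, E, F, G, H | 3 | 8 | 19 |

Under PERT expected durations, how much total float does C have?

21 weeks

te_A = (5 + 4·9 + 13)/6 = 54/6 = 9
te_B = (8 + 4·12 + 22)/6 = 78/6 = 13
te_C = (4 + 4·6 + 8)/6 = 36/6 = 6
te_D = (9 + 4·12 + 15)/6 = 72/6 = 12
te_E = (1 + 4·5 + 15)/6 = 36/6 = 6
te_F = (1 + 4·6 + 11)/6 = 36/6 = 6
te_G = (5 + 4·7 + 9)/6 = 42/6 = 7
te_H = (10 + 4·14 + 18)/6 = 84/6 = 14
te_I = (3 + 4·8 + 19)/6 = 54/6 = 9

Forward pass:
ES_A = 0; EF_A = 9
ES_B = 0; EF_B = 13
ES_C = 0; EF_C = 6
ES_D = 0; EF_D = 12
ES_E = max(EF_A=9, EF_B=13) = 13; EF_E = 13+6 = 19
ES_F = 13; EF_F = 13+6 = 19
ES_G = max(EF_A=9, EF_D=12) = 12; EF_G = 12+7 = 19
ES_H = 13; EF_H = 13+14 = 27
ES_I = max(EF_C=6, EF_E=19, EF_F=19, EF_G=19, EF_H=27) = 27; EF_I = 27+9 = 36
Expected project duration μ = 36 weeks. Critical path: B → H → I.

Backward pass:
LF_I = 36; LS_I = 36−9 = 27
LF_H = LS_I = 27; LS_H = 27−14 = 13
LF_G = LS_I = 27; LS_G = 27−7 = 20
LF_F = LS_I = 27; LS_F = 27−6 = 21
LF_E = LS_I = 27; LS_E = 27−6 = 21
LF_D = LS_G = 20; LS_D = 20−12 = 8
LF_C = LS_I = 27; LS_C = 27−6 = 21
LF_B = min(LS_E=21, LS_F=21, LS_H=13) = 13; LS_B = 13−13 = 0
LF_A = min(LS_E=21, LS_G=20) = 20; LS_A = 20−9 = 11
Slack_C = LS_C − ES_C = 21 − 0 = 21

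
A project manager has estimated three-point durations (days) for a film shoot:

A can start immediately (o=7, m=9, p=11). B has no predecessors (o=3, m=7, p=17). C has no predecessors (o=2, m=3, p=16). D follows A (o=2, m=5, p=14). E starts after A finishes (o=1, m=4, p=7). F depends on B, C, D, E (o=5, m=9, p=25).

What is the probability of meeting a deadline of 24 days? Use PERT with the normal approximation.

te_A = (7 + 4·9 + 11)/6 = 54/6 = 9; σ²_A = ((11−7)/6)² = 0.444
te_B = (3 + 4·7 + 17)/6 = 48/6 = 8; σ²_B = ((17−3)/6)² = 5.444
te_C = (2 + 4·3 + 16)/6 = 30/6 = 5; σ²_C = ((16−2)/6)² = 5.444
te_D = (2 + 4·5 + 14)/6 = 36/6 = 6; σ²_D = ((14−2)/6)² = 4.000
te_E = (1 + 4·4 + 7)/6 = 24/6 = 4; σ²_E = ((7−1)/6)² = 1.000
te_F = (5 + 4·9 + 25)/6 = 66/6 = 11; σ²_F = ((25−5)/6)² = 11.111

Forward pass:
ES_A = 0; EF_A = 9
ES_B = 0; EF_B = 8
ES_C = 0; EF_C = 5
ES_D = 9; EF_D = 9+6 = 15
ES_E = 9; EF_E = 9+4 = 13
ES_F = max(EF_B=8, EF_C=5, EF_D=15, EF_E=13) = 15; EF_F = 15+11 = 26
Expected project duration μ = 26 days. Critical path: A → D → F.

Variance along critical path = 0.444 + 4.000 + 11.111 = 15.556; σ = √15.556 = 3.944 days.
Z = (24 − 26) / 3.944 = -0.507
P(T ≤ 24) = Φ(-0.507) ≈ 0.306

0.306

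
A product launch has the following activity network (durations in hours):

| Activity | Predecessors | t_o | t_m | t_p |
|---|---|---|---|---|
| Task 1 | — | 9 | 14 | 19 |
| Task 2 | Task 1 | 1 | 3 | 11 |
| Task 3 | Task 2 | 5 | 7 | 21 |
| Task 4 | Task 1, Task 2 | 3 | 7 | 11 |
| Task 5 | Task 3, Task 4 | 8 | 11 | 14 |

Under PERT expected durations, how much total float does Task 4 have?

te_Task 1 = (9 + 4·14 + 19)/6 = 84/6 = 14
te_Task 2 = (1 + 4·3 + 11)/6 = 24/6 = 4
te_Task 3 = (5 + 4·7 + 21)/6 = 54/6 = 9
te_Task 4 = (3 + 4·7 + 11)/6 = 42/6 = 7
te_Task 5 = (8 + 4·11 + 14)/6 = 66/6 = 11

Forward pass:
ES_Task 1 = 0; EF_Task 1 = 14
ES_Task 2 = 14; EF_Task 2 = 14+4 = 18
ES_Task 3 = 18; EF_Task 3 = 18+9 = 27
ES_Task 4 = max(EF_Task 1=14, EF_Task 2=18) = 18; EF_Task 4 = 18+7 = 25
ES_Task 5 = max(EF_Task 3=27, EF_Task 4=25) = 27; EF_Task 5 = 27+11 = 38
Expected project duration μ = 38 hours. Critical path: Task 1 → Task 2 → Task 3 → Task 5.

Backward pass:
LF_Task 5 = 38; LS_Task 5 = 38−11 = 27
LF_Task 4 = LS_Task 5 = 27; LS_Task 4 = 27−7 = 20
LF_Task 3 = LS_Task 5 = 27; LS_Task 3 = 27−9 = 18
LF_Task 2 = min(LS_Task 3=18, LS_Task 4=20) = 18; LS_Task 2 = 18−4 = 14
LF_Task 1 = min(LS_Task 2=14, LS_Task 4=20) = 14; LS_Task 1 = 14−14 = 0
Slack_Task 4 = LS_Task 4 − ES_Task 4 = 20 − 18 = 2

2 hours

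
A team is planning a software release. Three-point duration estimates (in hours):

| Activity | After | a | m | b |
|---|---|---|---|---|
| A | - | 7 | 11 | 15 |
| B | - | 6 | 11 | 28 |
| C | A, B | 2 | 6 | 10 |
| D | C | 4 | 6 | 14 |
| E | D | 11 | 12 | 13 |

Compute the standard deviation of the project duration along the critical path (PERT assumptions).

4.26 hours

te_A = (7 + 4·11 + 15)/6 = 66/6 = 11; σ²_A = ((15−7)/6)² = 1.778
te_B = (6 + 4·11 + 28)/6 = 78/6 = 13; σ²_B = ((28−6)/6)² = 13.444
te_C = (2 + 4·6 + 10)/6 = 36/6 = 6; σ²_C = ((10−2)/6)² = 1.778
te_D = (4 + 4·6 + 14)/6 = 42/6 = 7; σ²_D = ((14−4)/6)² = 2.778
te_E = (11 + 4·12 + 13)/6 = 72/6 = 12; σ²_E = ((13−11)/6)² = 0.111

Forward pass:
ES_A = 0; EF_A = 11
ES_B = 0; EF_B = 13
ES_C = max(EF_A=11, EF_B=13) = 13; EF_C = 13+6 = 19
ES_D = 19; EF_D = 19+7 = 26
ES_E = 26; EF_E = 26+12 = 38
Expected project duration μ = 38 hours. Critical path: B → C → D → E.

Variance along critical path = 13.444 + 1.778 + 2.778 + 0.111 = 18.111
σ = √18.111 = 4.256 hours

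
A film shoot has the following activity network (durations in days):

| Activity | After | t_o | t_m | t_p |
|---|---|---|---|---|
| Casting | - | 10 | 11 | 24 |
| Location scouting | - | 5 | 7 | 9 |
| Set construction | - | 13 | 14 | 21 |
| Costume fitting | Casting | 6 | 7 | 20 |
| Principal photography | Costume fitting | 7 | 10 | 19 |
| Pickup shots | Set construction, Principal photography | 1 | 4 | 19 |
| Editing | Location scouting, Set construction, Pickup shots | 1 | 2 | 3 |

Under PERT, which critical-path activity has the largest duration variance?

te_Casting = (10 + 4·11 + 24)/6 = 78/6 = 13; σ²_Casting = ((24−10)/6)² = 5.444
te_Location scouting = (5 + 4·7 + 9)/6 = 42/6 = 7; σ²_Location scouting = ((9−5)/6)² = 0.444
te_Set construction = (13 + 4·14 + 21)/6 = 90/6 = 15; σ²_Set construction = ((21−13)/6)² = 1.778
te_Costume fitting = (6 + 4·7 + 20)/6 = 54/6 = 9; σ²_Costume fitting = ((20−6)/6)² = 5.444
te_Principal photography = (7 + 4·10 + 19)/6 = 66/6 = 11; σ²_Principal photography = ((19−7)/6)² = 4.000
te_Pickup shots = (1 + 4·4 + 19)/6 = 36/6 = 6; σ²_Pickup shots = ((19−1)/6)² = 9.000
te_Editing = (1 + 4·2 + 3)/6 = 12/6 = 2; σ²_Editing = ((3−1)/6)² = 0.111

Forward pass:
ES_Casting = 0; EF_Casting = 13
ES_Location scouting = 0; EF_Location scouting = 7
ES_Set construction = 0; EF_Set construction = 15
ES_Costume fitting = 13; EF_Costume fitting = 13+9 = 22
ES_Principal photography = 22; EF_Principal photography = 22+11 = 33
ES_Pickup shots = max(EF_Set construction=15, EF_Principal photography=33) = 33; EF_Pickup shots = 33+6 = 39
ES_Editing = max(EF_Location scouting=7, EF_Set construction=15, EF_Pickup shots=39) = 39; EF_Editing = 39+2 = 41
Expected project duration μ = 41 days. Critical path: Casting → Costume fitting → Principal photography → Pickup shots → Editing.

Variances on critical path: σ²_Casting=5.444, σ²_Costume fitting=5.444, σ²_Principal photography=4.000, σ²_Pickup shots=9.000, σ²_Editing=0.111.
Largest is σ²_Pickup shots = 9.000.

Pickup shots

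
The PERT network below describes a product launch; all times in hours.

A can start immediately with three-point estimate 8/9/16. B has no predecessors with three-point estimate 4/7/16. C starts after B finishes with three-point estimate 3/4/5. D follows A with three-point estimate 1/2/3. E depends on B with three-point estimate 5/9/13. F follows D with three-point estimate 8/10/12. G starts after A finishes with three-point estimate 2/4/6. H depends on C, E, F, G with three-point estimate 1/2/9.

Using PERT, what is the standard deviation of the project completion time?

2.03 hours

te_A = (8 + 4·9 + 16)/6 = 60/6 = 10; σ²_A = ((16−8)/6)² = 1.778
te_B = (4 + 4·7 + 16)/6 = 48/6 = 8; σ²_B = ((16−4)/6)² = 4.000
te_C = (3 + 4·4 + 5)/6 = 24/6 = 4; σ²_C = ((5−3)/6)² = 0.111
te_D = (1 + 4·2 + 3)/6 = 12/6 = 2; σ²_D = ((3−1)/6)² = 0.111
te_E = (5 + 4·9 + 13)/6 = 54/6 = 9; σ²_E = ((13−5)/6)² = 1.778
te_F = (8 + 4·10 + 12)/6 = 60/6 = 10; σ²_F = ((12−8)/6)² = 0.444
te_G = (2 + 4·4 + 6)/6 = 24/6 = 4; σ²_G = ((6−2)/6)² = 0.444
te_H = (1 + 4·2 + 9)/6 = 18/6 = 3; σ²_H = ((9−1)/6)² = 1.778

Forward pass:
ES_A = 0; EF_A = 10
ES_B = 0; EF_B = 8
ES_C = 8; EF_C = 8+4 = 12
ES_D = 10; EF_D = 10+2 = 12
ES_E = 8; EF_E = 8+9 = 17
ES_F = 12; EF_F = 12+10 = 22
ES_G = 10; EF_G = 10+4 = 14
ES_H = max(EF_C=12, EF_E=17, EF_F=22, EF_G=14) = 22; EF_H = 22+3 = 25
Expected project duration μ = 25 hours. Critical path: A → D → F → H.

Variance along critical path = 1.778 + 0.111 + 0.444 + 1.778 = 4.111
σ = √4.111 = 2.028 hours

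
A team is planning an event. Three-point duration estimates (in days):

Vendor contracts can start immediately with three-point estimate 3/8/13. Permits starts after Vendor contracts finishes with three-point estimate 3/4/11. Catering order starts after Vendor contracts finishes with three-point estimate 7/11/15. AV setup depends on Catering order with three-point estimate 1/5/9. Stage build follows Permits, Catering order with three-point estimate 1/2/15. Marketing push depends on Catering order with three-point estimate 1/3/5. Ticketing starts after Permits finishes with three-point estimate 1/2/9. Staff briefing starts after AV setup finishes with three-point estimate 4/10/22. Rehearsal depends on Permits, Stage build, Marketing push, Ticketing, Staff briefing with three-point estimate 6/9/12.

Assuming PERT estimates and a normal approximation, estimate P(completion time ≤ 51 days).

te_Vendor contracts = (3 + 4·8 + 13)/6 = 48/6 = 8; σ²_Vendor contracts = ((13−3)/6)² = 2.778
te_Permits = (3 + 4·4 + 11)/6 = 30/6 = 5; σ²_Permits = ((11−3)/6)² = 1.778
te_Catering order = (7 + 4·11 + 15)/6 = 66/6 = 11; σ²_Catering order = ((15−7)/6)² = 1.778
te_AV setup = (1 + 4·5 + 9)/6 = 30/6 = 5; σ²_AV setup = ((9−1)/6)² = 1.778
te_Stage build = (1 + 4·2 + 15)/6 = 24/6 = 4; σ²_Stage build = ((15−1)/6)² = 5.444
te_Marketing push = (1 + 4·3 + 5)/6 = 18/6 = 3; σ²_Marketing push = ((5−1)/6)² = 0.444
te_Ticketing = (1 + 4·2 + 9)/6 = 18/6 = 3; σ²_Ticketing = ((9−1)/6)² = 1.778
te_Staff briefing = (4 + 4·10 + 22)/6 = 66/6 = 11; σ²_Staff briefing = ((22−4)/6)² = 9.000
te_Rehearsal = (6 + 4·9 + 12)/6 = 54/6 = 9; σ²_Rehearsal = ((12−6)/6)² = 1.000

Forward pass:
ES_Vendor contracts = 0; EF_Vendor contracts = 8
ES_Permits = 8; EF_Permits = 8+5 = 13
ES_Catering order = 8; EF_Catering order = 8+11 = 19
ES_AV setup = 19; EF_AV setup = 19+5 = 24
ES_Stage build = max(EF_Permits=13, EF_Catering order=19) = 19; EF_Stage build = 19+4 = 23
ES_Marketing push = 19; EF_Marketing push = 19+3 = 22
ES_Ticketing = 13; EF_Ticketing = 13+3 = 16
ES_Staff briefing = 24; EF_Staff briefing = 24+11 = 35
ES_Rehearsal = max(EF_Permits=13, EF_Stage build=23, EF_Marketing push=22, EF_Ticketing=16, EF_Staff briefing=35) = 35; EF_Rehearsal = 35+9 = 44
Expected project duration μ = 44 days. Critical path: Vendor contracts → Catering order → AV setup → Staff briefing → Rehearsal.

Variance along critical path = 2.778 + 1.778 + 1.778 + 9.000 + 1.000 = 16.333; σ = √16.333 = 4.041 days.
Z = (51 − 44) / 4.041 = 1.732
P(T ≤ 51) = Φ(1.732) ≈ 0.958

0.958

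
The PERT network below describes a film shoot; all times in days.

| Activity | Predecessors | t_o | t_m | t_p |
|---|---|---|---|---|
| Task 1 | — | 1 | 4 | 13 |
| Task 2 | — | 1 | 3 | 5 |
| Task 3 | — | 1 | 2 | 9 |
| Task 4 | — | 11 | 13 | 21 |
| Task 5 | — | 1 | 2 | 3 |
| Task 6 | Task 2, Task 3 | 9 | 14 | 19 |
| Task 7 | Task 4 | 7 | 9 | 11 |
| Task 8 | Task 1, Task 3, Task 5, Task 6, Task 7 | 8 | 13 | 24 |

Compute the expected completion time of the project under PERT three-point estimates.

te_Task 1 = (1 + 4·4 + 13)/6 = 30/6 = 5
te_Task 2 = (1 + 4·3 + 5)/6 = 18/6 = 3
te_Task 3 = (1 + 4·2 + 9)/6 = 18/6 = 3
te_Task 4 = (11 + 4·13 + 21)/6 = 84/6 = 14
te_Task 5 = (1 + 4·2 + 3)/6 = 12/6 = 2
te_Task 6 = (9 + 4·14 + 19)/6 = 84/6 = 14
te_Task 7 = (7 + 4·9 + 11)/6 = 54/6 = 9
te_Task 8 = (8 + 4·13 + 24)/6 = 84/6 = 14

Forward pass:
ES_Task 1 = 0; EF_Task 1 = 5
ES_Task 2 = 0; EF_Task 2 = 3
ES_Task 3 = 0; EF_Task 3 = 3
ES_Task 4 = 0; EF_Task 4 = 14
ES_Task 5 = 0; EF_Task 5 = 2
ES_Task 6 = max(EF_Task 2=3, EF_Task 3=3) = 3; EF_Task 6 = 3+14 = 17
ES_Task 7 = 14; EF_Task 7 = 14+9 = 23
ES_Task 8 = max(EF_Task 1=5, EF_Task 3=3, EF_Task 5=2, EF_Task 6=17, EF_Task 7=23) = 23; EF_Task 8 = 23+14 = 37
Expected project duration μ = 37 days. Critical path: Task 4 → Task 7 → Task 8.

37 days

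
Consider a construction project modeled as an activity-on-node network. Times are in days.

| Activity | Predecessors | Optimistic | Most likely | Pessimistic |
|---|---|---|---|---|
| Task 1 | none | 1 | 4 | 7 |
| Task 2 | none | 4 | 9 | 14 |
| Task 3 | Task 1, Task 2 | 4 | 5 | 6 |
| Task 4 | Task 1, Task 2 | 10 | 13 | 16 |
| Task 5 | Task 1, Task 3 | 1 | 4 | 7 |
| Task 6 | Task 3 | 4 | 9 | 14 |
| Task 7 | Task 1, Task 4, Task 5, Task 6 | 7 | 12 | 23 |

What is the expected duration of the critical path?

te_Task 1 = (1 + 4·4 + 7)/6 = 24/6 = 4
te_Task 2 = (4 + 4·9 + 14)/6 = 54/6 = 9
te_Task 3 = (4 + 4·5 + 6)/6 = 30/6 = 5
te_Task 4 = (10 + 4·13 + 16)/6 = 78/6 = 13
te_Task 5 = (1 + 4·4 + 7)/6 = 24/6 = 4
te_Task 6 = (4 + 4·9 + 14)/6 = 54/6 = 9
te_Task 7 = (7 + 4·12 + 23)/6 = 78/6 = 13

Forward pass:
ES_Task 1 = 0; EF_Task 1 = 4
ES_Task 2 = 0; EF_Task 2 = 9
ES_Task 3 = max(EF_Task 1=4, EF_Task 2=9) = 9; EF_Task 3 = 9+5 = 14
ES_Task 4 = max(EF_Task 1=4, EF_Task 2=9) = 9; EF_Task 4 = 9+13 = 22
ES_Task 5 = max(EF_Task 1=4, EF_Task 3=14) = 14; EF_Task 5 = 14+4 = 18
ES_Task 6 = 14; EF_Task 6 = 14+9 = 23
ES_Task 7 = max(EF_Task 1=4, EF_Task 4=22, EF_Task 5=18, EF_Task 6=23) = 23; EF_Task 7 = 23+13 = 36
Expected project duration μ = 36 days. Critical path: Task 2 → Task 3 → Task 6 → Task 7.

36 days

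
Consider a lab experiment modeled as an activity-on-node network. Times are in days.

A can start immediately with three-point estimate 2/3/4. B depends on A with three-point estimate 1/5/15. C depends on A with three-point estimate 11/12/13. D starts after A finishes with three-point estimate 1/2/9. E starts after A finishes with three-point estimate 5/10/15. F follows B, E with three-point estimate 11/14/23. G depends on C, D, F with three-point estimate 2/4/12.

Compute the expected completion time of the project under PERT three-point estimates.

33 days

te_A = (2 + 4·3 + 4)/6 = 18/6 = 3
te_B = (1 + 4·5 + 15)/6 = 36/6 = 6
te_C = (11 + 4·12 + 13)/6 = 72/6 = 12
te_D = (1 + 4·2 + 9)/6 = 18/6 = 3
te_E = (5 + 4·10 + 15)/6 = 60/6 = 10
te_F = (11 + 4·14 + 23)/6 = 90/6 = 15
te_G = (2 + 4·4 + 12)/6 = 30/6 = 5

Forward pass:
ES_A = 0; EF_A = 3
ES_B = 3; EF_B = 3+6 = 9
ES_C = 3; EF_C = 3+12 = 15
ES_D = 3; EF_D = 3+3 = 6
ES_E = 3; EF_E = 3+10 = 13
ES_F = max(EF_B=9, EF_E=13) = 13; EF_F = 13+15 = 28
ES_G = max(EF_C=15, EF_D=6, EF_F=28) = 28; EF_G = 28+5 = 33
Expected project duration μ = 33 days. Critical path: A → E → F → G.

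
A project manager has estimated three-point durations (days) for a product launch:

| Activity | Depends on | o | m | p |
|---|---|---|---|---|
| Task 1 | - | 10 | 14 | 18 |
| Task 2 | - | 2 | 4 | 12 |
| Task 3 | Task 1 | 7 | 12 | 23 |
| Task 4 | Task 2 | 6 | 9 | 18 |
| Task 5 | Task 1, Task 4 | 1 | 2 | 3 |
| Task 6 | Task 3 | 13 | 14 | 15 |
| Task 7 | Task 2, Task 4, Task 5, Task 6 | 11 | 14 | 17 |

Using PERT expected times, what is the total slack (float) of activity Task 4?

te_Task 1 = (10 + 4·14 + 18)/6 = 84/6 = 14
te_Task 2 = (2 + 4·4 + 12)/6 = 30/6 = 5
te_Task 3 = (7 + 4·12 + 23)/6 = 78/6 = 13
te_Task 4 = (6 + 4·9 + 18)/6 = 60/6 = 10
te_Task 5 = (1 + 4·2 + 3)/6 = 12/6 = 2
te_Task 6 = (13 + 4·14 + 15)/6 = 84/6 = 14
te_Task 7 = (11 + 4·14 + 17)/6 = 84/6 = 14

Forward pass:
ES_Task 1 = 0; EF_Task 1 = 14
ES_Task 2 = 0; EF_Task 2 = 5
ES_Task 3 = 14; EF_Task 3 = 14+13 = 27
ES_Task 4 = 5; EF_Task 4 = 5+10 = 15
ES_Task 5 = max(EF_Task 1=14, EF_Task 4=15) = 15; EF_Task 5 = 15+2 = 17
ES_Task 6 = 27; EF_Task 6 = 27+14 = 41
ES_Task 7 = max(EF_Task 2=5, EF_Task 4=15, EF_Task 5=17, EF_Task 6=41) = 41; EF_Task 7 = 41+14 = 55
Expected project duration μ = 55 days. Critical path: Task 1 → Task 3 → Task 6 → Task 7.

Backward pass:
LF_Task 7 = 55; LS_Task 7 = 55−14 = 41
LF_Task 6 = LS_Task 7 = 41; LS_Task 6 = 41−14 = 27
LF_Task 5 = LS_Task 7 = 41; LS_Task 5 = 41−2 = 39
LF_Task 4 = min(LS_Task 5=39, LS_Task 7=41) = 39; LS_Task 4 = 39−10 = 29
LF_Task 3 = LS_Task 6 = 27; LS_Task 3 = 27−13 = 14
LF_Task 2 = min(LS_Task 4=29, LS_Task 7=41) = 29; LS_Task 2 = 29−5 = 24
LF_Task 1 = min(LS_Task 3=14, LS_Task 5=39) = 14; LS_Task 1 = 14−14 = 0
Slack_Task 4 = LS_Task 4 − ES_Task 4 = 29 − 5 = 24

24 days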